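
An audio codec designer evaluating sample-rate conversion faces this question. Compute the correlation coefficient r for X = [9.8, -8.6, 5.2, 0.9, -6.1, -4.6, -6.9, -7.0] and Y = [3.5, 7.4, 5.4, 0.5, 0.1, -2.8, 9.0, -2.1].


Pearson correlation coefficient (population):
r = cov(X,Y) / (std(X) * std(Y))
Mean X = -2.1625, Mean Y = 2.625
Cov(X,Y) = 1.184062
Std(X) = 6.27912, Std(Y) = 4.101143
r = 0.046

0.046


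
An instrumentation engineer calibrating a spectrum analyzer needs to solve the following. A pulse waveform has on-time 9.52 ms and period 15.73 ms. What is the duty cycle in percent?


Duty cycle as a percentage:
DC = (t_on / T) * 100
   = (9.52 / 15.73) * 100
   = 0.605213 * 100
   = 60.52 %

60.52 %


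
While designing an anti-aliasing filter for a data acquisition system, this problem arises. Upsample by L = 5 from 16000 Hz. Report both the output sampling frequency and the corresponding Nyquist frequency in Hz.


Step 1 — output sample rate after interpolation by L:
fs_out = L * fs_in = 5 * 16000 = 80000 Hz

Step 2 — Nyquist frequency of the output stream:
f_Nyq = fs_out / 2 = 80000 / 2 = 40000.0 Hz

fs_out = 80000 Hz; f_Nyquist = 40000.0 Hz


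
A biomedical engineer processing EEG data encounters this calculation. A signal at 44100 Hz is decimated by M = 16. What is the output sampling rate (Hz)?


Decimation reduces the sample rate:
fs_out = fs_in / M
       = 44100 / 16
       = 2756.25 Hz

2756.25 Hz


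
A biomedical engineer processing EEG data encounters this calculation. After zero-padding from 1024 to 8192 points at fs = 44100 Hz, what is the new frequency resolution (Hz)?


Frequency resolution after zero-padding:
N_padded = 1024 * 8 = 8192
df = fs / N_padded
   = 44100 / 8192
   = 5.3833 Hz

5.3833 Hz


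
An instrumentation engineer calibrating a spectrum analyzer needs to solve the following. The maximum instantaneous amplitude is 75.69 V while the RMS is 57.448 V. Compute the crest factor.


Crest factor is the ratio of peak to RMS:
CF = V_peak / V_rms
   = 75.69 / 57.448
   = 1.3175

1.3175


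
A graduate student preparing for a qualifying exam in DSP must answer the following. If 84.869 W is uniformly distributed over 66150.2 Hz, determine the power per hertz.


Power spectral density:
PSD = P / BW
    = 84.869 / 66150.2
    = 0.00128297 W/Hz

0.00128297 W/Hz


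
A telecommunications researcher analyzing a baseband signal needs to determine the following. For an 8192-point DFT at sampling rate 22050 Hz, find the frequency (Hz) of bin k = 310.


Frequency of DFT bin k:
f_k = k * fs / N
    = 310 * 22050 / 8192
    = 6835500 / 8192
    = 834.412 Hz

834.412 Hz


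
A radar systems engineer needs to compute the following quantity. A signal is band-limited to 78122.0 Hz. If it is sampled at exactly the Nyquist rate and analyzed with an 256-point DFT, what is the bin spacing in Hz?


Step 1 — Nyquist sampling rate:
fs = 2 * fmax = 2 * 78122.0 = 156244.0 Hz

Step 2 — DFT bin spacing:
df = fs / N = 156244.0 / 256 = 610.3281 Hz

610.3281 Hz


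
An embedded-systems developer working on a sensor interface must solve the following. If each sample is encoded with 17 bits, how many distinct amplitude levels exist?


Number of quantization levels = 2^N
= 2^17
= 131072

131072


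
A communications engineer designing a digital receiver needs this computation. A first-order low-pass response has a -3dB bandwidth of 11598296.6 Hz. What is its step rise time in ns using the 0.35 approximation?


Rise time from bandwidth relationship:
tr = 0.35 / BW
   = 0.35 / 11598296.6
   = 3.017684511e-08 s
   = 30.1768 ns

30.1768 ns


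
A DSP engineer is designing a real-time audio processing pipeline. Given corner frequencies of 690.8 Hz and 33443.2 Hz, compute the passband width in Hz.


Bandwidth is the difference of -3dB frequencies:
BW = f_high - f_low
   = 33443.2 - 690.8
   = 32752.4 Hz

32752.4 Hz


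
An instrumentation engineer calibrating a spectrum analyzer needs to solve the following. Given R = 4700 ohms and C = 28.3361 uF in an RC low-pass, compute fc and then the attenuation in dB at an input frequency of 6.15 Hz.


Step 1 — cutoff frequency:
fc = 1 / (2*pi*R*C)
C = 28.3361 uF = 2.83361e-05 F
fc = 1 / (2*pi*4700*2.83361e-05)
   = 1.19504 Hz

Step 2 — magnitude at f = 6.15 Hz:
|H(f)| = 1 / sqrt(1 + (f/fc)^2)
f/fc = 6.15 / 1.19504 = 5.146271
|H| = 1 / sqrt(1 + 26.484105) = 0.1907477
|H|_dB = 20*log10(0.1907477) = -14.39 dB

fc = 1.19504 Hz; |H(6.15 Hz)| = -14.39 dB


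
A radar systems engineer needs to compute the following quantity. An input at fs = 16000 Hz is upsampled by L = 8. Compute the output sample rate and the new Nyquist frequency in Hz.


Step 1 — output sample rate after interpolation by L:
fs_out = L * fs_in = 8 * 16000 = 128000 Hz

Step 2 — Nyquist frequency of the output stream:
f_Nyq = fs_out / 2 = 128000 / 2 = 64000.0 Hz

fs_out = 128000 Hz; f_Nyquist = 64000.0 Hz


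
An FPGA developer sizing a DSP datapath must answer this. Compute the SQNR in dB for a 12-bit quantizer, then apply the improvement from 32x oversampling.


Step 1 — baseline SQNR at Nyquist:
SQNR_base = 6.02*N + 1.76
          = 6.02*12 + 1.76
          = 74.0 dB

Step 2 — oversampling processing gain:
G = 10*log10(OSR) = 10*log10(32) = 15.05 dB

Step 3 — total:
SQNR_total = 74.0 + 15.05 = 89.05 dB

Base SQNR = 74.0 dB; oversampled SQNR = 89.05 dB


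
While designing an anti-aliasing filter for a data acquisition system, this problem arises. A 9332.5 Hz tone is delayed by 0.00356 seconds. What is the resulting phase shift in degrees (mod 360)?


Phase shift from frequency and time delay:
phi = 360 * f * t_delay
    = 360 * 9332.5 * 0.00356
    = 11960.53 degrees
    mod 360 = 80.53 degrees

80.53 degrees


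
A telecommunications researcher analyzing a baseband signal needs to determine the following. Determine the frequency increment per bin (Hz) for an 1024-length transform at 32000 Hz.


DFT frequency resolution:
df = fs / N
   = 32000 / 1024
   = 31.25 Hz

31.25 Hz


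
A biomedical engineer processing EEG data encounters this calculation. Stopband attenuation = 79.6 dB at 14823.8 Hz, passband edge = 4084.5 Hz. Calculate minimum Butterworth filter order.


Butterworth filter order formula:
n = log10(10^(A/10) - 1) / (2 * log10(f_stop/f_pass))
10^(79.6/10) - 1 = 91201082.9356
f_stop/f_pass = 14823.8 / 4084.5 = 3.6293
n = 7.1094 -> ceil = 8

8


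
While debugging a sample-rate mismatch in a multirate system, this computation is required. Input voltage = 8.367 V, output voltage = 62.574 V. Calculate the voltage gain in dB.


Voltage gain in dB:
G = 20 * log10(Vout / Vin)
  = 20 * log10(62.574 / 8.367)
  = 20 * log10(7.478666)
  = 20 * 0.873824
  = 17.48 dB

17.48 dB


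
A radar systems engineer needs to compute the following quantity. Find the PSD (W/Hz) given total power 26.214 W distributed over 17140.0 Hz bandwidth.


Power spectral density:
PSD = P / BW
    = 26.214 / 17140.0
    = 0.0015294 W/Hz

0.0015294 W/Hz


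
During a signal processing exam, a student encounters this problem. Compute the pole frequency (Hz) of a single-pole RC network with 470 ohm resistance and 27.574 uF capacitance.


Cutoff frequency of a first-order RC filter:
fc = 1 / (2 * pi * R * C)
C = 27.574 uF = 2.7574e-05 F
fc = 1 / (2 * pi * 470 * 2.7574e-05)
   = 1 / 0.08142869928028
   = 12.280682 Hz

12.280682 Hz


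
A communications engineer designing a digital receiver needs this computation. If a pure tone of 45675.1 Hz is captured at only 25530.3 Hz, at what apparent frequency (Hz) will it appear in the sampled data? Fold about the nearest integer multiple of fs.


Compute the nearest integer multiple of fs to the signal:
n = round(45675.1 / 25530.3) = 2
f_alias = |45675.1 - 2 * 25530.3|
        = |45675.1 - 51060.6|
        = 5385.5 Hz

5385.5


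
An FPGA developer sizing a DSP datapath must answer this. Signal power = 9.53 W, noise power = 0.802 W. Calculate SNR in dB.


SNR in decibels:
SNR = 10 * log10(Ps / Pn)
    = 10 * log10(9.53 / 0.802)
    = 10 * log10(11.8828)
    = 10 * 1.0749
    = 10.75 dB

10.75 dB


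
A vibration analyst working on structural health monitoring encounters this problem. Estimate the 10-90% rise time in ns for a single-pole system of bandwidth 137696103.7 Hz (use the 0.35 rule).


Rise time from bandwidth relationship:
tr = 0.35 / BW
   = 0.35 / 137696103.7
   = 2.541829366e-09 s
   = 2.5418 ns

2.5418 ns


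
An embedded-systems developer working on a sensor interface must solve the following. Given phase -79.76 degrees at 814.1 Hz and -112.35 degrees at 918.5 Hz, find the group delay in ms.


Group delay from phase difference:
tau = -d(phi)/d(omega)
d(phi) = -32.59 deg = -0.568803 rad
d(omega) = 2*pi*(918.5 - 814.1) = 655.9645 rad/s
tau = -(-0.568803) / 655.9645
    = 0.8671 ms

0.8671 ms


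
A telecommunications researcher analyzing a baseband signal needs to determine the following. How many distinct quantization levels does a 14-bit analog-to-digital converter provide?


Number of quantization levels = 2^N
= 2^14
= 16384

16384


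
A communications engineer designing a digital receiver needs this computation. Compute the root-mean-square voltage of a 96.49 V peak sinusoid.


RMS voltage for a sinusoidal waveform:
V_rms = V_peak / sqrt(2)
      = 96.49 / 1.414214
      = 68.229 V

68.229 V


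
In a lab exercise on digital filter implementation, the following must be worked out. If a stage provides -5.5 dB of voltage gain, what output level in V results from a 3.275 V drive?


Output voltage from dB gain:
V_out = V_in * 10^(gain_dB / 20)
      = 3.275 * 10^(-5.5 / 20)
      = 3.275 * 0.530884
      = 1.7386 V

1.7386 V


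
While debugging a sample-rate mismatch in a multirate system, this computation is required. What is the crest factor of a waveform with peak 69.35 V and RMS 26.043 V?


Crest factor is the ratio of peak to RMS:
CF = V_peak / V_rms
   = 69.35 / 26.043
   = 2.6629

2.6629


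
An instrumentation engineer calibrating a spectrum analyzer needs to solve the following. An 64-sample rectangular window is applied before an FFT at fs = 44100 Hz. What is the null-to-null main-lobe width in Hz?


Main lobe width for a rectangular window:
Width = 2 * fs / N
      = 2 * 44100 / 64
      = 88200 / 64
      = 1378.125 Hz

1378.125 Hz


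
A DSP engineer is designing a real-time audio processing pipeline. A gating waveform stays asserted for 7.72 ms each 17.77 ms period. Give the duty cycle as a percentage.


Duty cycle as a percentage:
DC = (t_on / T) * 100
   = (7.72 / 17.77) * 100
   = 0.43444 * 100
   = 43.44 %

43.44 %


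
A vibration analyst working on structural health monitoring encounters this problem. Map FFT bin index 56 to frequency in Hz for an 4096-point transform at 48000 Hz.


Frequency of DFT bin k:
f_k = k * fs / N
    = 56 * 48000 / 4096
    = 2688000 / 4096
    = 656.25 Hz

656.25 Hz


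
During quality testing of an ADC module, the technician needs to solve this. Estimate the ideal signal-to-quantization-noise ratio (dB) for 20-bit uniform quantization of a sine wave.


Theoretical SNR for a full-scale sinusoid:
SNR = 6.02 * N + 1.76
    = 6.02 * 20 + 1.76
    = 120.4 + 1.76
    = 122.16 dB

122.16 dB


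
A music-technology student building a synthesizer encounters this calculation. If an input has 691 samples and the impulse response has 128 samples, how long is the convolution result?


Linear convolution output length:
L = N + M - 1
  = 691 + 128 - 1
  = 818 samples

818


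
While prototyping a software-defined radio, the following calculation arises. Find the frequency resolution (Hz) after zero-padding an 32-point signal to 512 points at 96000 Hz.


Frequency resolution after zero-padding:
N_padded = 32 * 16 = 512
df = fs / N_padded
   = 96000 / 512
   = 187.5 Hz

187.5 Hz


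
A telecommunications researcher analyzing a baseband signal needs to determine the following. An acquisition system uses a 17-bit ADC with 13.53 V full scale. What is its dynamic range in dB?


Dynamic range from full-scale to LSB:
V_min = V_max / 2^bits = 13.53 / 2^17
DR = 20 * log10(V_max / V_min)
   = 20 * log10(2^17)
   = 20 * 17 * log10(2)
   = 102.35 dB

102.35 dB


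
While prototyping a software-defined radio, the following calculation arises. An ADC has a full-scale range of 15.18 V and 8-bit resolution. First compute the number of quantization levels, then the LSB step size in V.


Step 1 — number of quantization levels:
L = 2^N = 2^8 = 256

Step 2 — LSB step size:
delta = Vfs / L
      = 15.18 / 256
      = 0.05929687 V

Levels = 256; step size = 0.05929687 V


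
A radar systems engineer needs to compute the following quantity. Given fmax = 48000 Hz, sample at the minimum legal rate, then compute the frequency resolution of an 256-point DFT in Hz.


Step 1 — Nyquist sampling rate:
fs = 2 * fmax = 2 * 48000 = 96000 Hz

Step 2 — DFT bin spacing:
df = fs / N = 96000 / 256 = 375.0 Hz

375.0 Hz


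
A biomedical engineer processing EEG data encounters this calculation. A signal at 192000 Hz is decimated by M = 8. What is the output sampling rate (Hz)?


Decimation reduces the sample rate:
fs_out = fs_in / M
       = 192000 / 8
       = 24000.0 Hz

24000.0 Hz


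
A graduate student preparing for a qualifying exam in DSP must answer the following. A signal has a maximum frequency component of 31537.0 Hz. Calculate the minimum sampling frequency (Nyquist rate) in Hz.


The Nyquist rate is twice the maximum frequency component.
fs_min = 2 * fmax
      = 2 * 31537.0
      = 63074.0 Hz

63074.0


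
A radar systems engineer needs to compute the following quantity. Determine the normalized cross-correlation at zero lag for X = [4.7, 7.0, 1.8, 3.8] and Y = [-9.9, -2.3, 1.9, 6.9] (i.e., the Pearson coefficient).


Pearson correlation coefficient (population):
r = cov(X,Y) / (std(X) * std(Y))
Mean X = 4.325, Mean Y = -0.85
Cov(X,Y) = -4.57125
Std(X) = 1.867318, Std(Y) = 6.156907
r = -0.3976

-0.3976


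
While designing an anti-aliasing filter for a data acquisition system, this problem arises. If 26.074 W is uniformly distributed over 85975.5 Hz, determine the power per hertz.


Power spectral density:
PSD = P / BW
    = 26.074 / 85975.5
    = 0.00030327 W/Hz

0.00030327 W/Hz


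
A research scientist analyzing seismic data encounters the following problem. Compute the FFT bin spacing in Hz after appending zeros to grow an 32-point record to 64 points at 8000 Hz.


Frequency resolution after zero-padding:
N_padded = 32 * 2 = 64
df = fs / N_padded
   = 8000 / 64
   = 125.0 Hz

125.0 Hz


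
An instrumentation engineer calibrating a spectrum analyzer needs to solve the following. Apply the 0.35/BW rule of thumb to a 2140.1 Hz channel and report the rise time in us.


Rise time from bandwidth relationship:
tr = 0.35 / BW
   = 0.35 / 2140.1
   = 0.0001635437596 s
   = 163.5438 us

163.5438 us


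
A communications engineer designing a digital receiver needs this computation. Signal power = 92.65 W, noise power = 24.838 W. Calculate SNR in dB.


SNR in decibels:
SNR = 10 * log10(Ps / Pn)
    = 10 * log10(92.65 / 24.838)
    = 10 * log10(3.7302)
    = 10 * 0.5717
    = 5.72 dB

5.72 dB


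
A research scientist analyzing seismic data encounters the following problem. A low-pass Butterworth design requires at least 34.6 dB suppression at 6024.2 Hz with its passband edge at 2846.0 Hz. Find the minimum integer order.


Butterworth filter order formula:
n = log10(10^(A/10) - 1) / (2 * log10(f_stop/f_pass))
10^(34.6/10) - 1 = 2883.0315
f_stop/f_pass = 6024.2 / 2846.0 = 2.1167
n = 5.312 -> ceil = 6

6


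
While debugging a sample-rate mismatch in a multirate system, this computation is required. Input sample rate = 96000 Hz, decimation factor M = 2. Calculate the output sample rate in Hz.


Decimation reduces the sample rate:
fs_out = fs_in / M
       = 96000 / 2
       = 48000.0 Hz

48000.0 Hz


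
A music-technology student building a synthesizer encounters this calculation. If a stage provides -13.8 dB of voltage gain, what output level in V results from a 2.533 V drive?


Output voltage from dB gain:
V_out = V_in * 10^(gain_dB / 20)
      = 2.533 * 10^(-13.8 / 20)
      = 2.533 * 0.204174
      = 0.5172 V

0.5172 V


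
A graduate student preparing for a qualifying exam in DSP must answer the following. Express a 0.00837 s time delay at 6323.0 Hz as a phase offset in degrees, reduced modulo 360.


Phase shift from frequency and time delay:
phi = 360 * f * t_delay
    = 360 * 6323.0 * 0.00837
    = 19052.46 degrees
    mod 360 = 332.46 degrees

332.46 degrees


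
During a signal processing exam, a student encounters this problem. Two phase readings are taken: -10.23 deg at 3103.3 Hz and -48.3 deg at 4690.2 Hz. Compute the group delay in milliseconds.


Group delay from phase difference:
tau = -d(phi)/d(omega)
d(phi) = -38.07 deg = -0.664447 rad
d(omega) = 2*pi*(4690.2 - 3103.3) = 9970.7868 rad/s
tau = -(-0.664447) / 9970.7868
    = 0.0666 ms

0.0666 ms


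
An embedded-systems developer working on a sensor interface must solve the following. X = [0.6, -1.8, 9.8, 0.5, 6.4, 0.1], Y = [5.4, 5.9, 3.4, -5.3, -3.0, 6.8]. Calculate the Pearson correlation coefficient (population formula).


Pearson correlation coefficient (population):
r = cov(X,Y) / (std(X) * std(Y))
Mean X = 2.6, Mean Y = 2.2
Cov(X,Y) = -4.925
Std(X) = 4.088602, Std(Y) = 4.651523
r = -0.259

-0.259


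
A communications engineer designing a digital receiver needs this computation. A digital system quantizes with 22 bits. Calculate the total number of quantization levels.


Number of quantization levels = 2^N
= 2^22
= 4194304

4194304


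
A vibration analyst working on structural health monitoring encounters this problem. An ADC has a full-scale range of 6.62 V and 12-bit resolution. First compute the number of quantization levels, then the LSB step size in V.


Step 1 — number of quantization levels:
L = 2^N = 2^12 = 4096

Step 2 — LSB step size:
delta = Vfs / L
      = 6.62 / 4096
      = 0.00161621 V

Levels = 4096; step size = 0.00161621 V


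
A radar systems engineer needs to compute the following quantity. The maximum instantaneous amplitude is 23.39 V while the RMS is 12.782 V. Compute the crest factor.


Crest factor is the ratio of peak to RMS:
CF = V_peak / V_rms
   = 23.39 / 12.782
   = 1.8299

1.8299


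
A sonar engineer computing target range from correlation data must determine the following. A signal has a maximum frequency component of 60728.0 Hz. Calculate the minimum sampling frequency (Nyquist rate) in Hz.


The Nyquist rate is twice the maximum frequency component.
fs_min = 2 * fmax
      = 2 * 60728.0
      = 121456.0 Hz

121456.0


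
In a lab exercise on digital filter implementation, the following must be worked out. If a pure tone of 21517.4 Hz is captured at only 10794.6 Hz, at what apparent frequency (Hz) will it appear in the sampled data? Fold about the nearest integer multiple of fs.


Compute the nearest integer multiple of fs to the signal:
n = round(21517.4 / 10794.6) = 2
f_alias = |21517.4 - 2 * 10794.6|
        = |21517.4 - 21589.2|
        = 71.8 Hz

71.8


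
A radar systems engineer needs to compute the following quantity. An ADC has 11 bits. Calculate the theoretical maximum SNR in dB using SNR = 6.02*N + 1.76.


Theoretical SNR for a full-scale sinusoid:
SNR = 6.02 * N + 1.76
    = 6.02 * 11 + 1.76
    = 66.22 + 1.76
    = 67.98 dB

67.98 dB


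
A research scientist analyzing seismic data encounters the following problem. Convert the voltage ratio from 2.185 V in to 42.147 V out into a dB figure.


Voltage gain in dB:
G = 20 * log10(Vout / Vin)
  = 20 * log10(42.147 / 2.185)
  = 20 * log10(19.289245)
  = 20 * 1.285315
  = 25.71 dB

25.71 dB


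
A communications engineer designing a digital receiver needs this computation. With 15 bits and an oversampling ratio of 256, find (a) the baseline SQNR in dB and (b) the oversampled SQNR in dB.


Step 1 — baseline SQNR at Nyquist:
SQNR_base = 6.02*N + 1.76
          = 6.02*15 + 1.76
          = 92.06 dB

Step 2 — oversampling processing gain:
G = 10*log10(OSR) = 10*log10(256) = 24.08 dB

Step 3 — total:
SQNR_total = 92.06 + 24.08 = 116.14 dB

Base SQNR = 92.06 dB; oversampled SQNR = 116.14 dB


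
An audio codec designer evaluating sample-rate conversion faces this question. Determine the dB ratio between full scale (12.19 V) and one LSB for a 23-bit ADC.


Dynamic range from full-scale to LSB:
V_min = V_max / 2^bits = 12.19 / 2^23
DR = 20 * log10(V_max / V_min)
   = 20 * log10(2^23)
   = 20 * 23 * log10(2)
   = 138.47 dB

138.47 dB


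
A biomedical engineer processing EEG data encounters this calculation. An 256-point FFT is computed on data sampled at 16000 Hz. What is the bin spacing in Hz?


DFT frequency resolution:
df = fs / N
   = 16000 / 256
   = 62.5 Hz

62.5 Hz


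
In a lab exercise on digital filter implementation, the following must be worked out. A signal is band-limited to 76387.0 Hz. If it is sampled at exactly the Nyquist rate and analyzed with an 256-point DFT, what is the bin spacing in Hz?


Step 1 — Nyquist sampling rate:
fs = 2 * fmax = 2 * 76387.0 = 152774.0 Hz

Step 2 — DFT bin spacing:
df = fs / N = 152774.0 / 256 = 596.7734 Hz

596.7734 Hz


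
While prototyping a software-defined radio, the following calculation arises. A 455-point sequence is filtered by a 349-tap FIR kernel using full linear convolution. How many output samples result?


Linear convolution output length:
L = N + M - 1
  = 455 + 349 - 1
  = 803 samples

803


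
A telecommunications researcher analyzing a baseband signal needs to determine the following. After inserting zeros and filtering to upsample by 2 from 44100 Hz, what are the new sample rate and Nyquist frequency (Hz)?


Step 1 — output sample rate after interpolation by L:
fs_out = L * fs_in = 2 * 44100 = 88200 Hz

Step 2 — Nyquist frequency of the output stream:
f_Nyq = fs_out / 2 = 88200 / 2 = 44100.0 Hz

fs_out = 88200 Hz; f_Nyquist = 44100.0 Hz


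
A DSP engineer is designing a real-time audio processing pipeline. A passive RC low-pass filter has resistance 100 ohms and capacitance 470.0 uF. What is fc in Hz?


Cutoff frequency of a first-order RC filter:
fc = 1 / (2 * pi * R * C)
C = 470.0 uF = 0.00047 F
fc = 1 / (2 * pi * 100 * 0.00047)
   = 1 / 0.29530970943744
   = 3.386275 Hz

3.386275 Hz


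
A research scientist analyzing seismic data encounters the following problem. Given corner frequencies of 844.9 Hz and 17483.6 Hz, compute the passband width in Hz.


Bandwidth is the difference of -3dB frequencies:
BW = f_high - f_low
   = 17483.6 - 844.9
   = 16638.7 Hz

16638.7 Hz


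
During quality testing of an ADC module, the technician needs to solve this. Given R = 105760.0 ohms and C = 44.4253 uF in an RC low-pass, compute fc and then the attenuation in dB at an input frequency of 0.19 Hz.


Step 1 — cutoff frequency:
fc = 1 / (2*pi*R*C)
C = 44.4253 uF = 4.44253e-05 F
fc = 1 / (2*pi*105760.0*4.44253e-05)
   = 0.0338741 Hz

Step 2 — magnitude at f = 0.19 Hz:
|H(f)| = 1 / sqrt(1 + (f/fc)^2)
f/fc = 0.19 / 0.0338741 = 5.609005
|H| = 1 / sqrt(1 + 31.460937) = 0.1755171
|H|_dB = 20*log10(0.1755171) = -15.11 dB

fc = 0.0338741 Hz; |H(0.19 Hz)| = -15.11 dB


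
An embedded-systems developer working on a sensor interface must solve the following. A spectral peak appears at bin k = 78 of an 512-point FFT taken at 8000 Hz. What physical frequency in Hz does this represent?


Frequency of DFT bin k:
f_k = k * fs / N
    = 78 * 8000 / 512
    = 624000 / 512
    = 1218.75 Hz

1218.75 Hz


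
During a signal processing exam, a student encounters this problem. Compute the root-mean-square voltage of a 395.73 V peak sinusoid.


RMS voltage for a sinusoidal waveform:
V_rms = V_peak / sqrt(2)
      = 395.73 / 1.414214
      = 279.823 V

279.823 V


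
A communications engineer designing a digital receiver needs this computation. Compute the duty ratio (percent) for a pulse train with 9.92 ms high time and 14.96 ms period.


Duty cycle as a percentage:
DC = (t_on / T) * 100
   = (9.92 / 14.96) * 100
   = 0.663102 * 100
   = 66.31 %

66.31 %


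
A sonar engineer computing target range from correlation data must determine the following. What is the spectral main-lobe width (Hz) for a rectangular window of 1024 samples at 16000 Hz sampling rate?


Main lobe width for a rectangular window:
Width = 2 * fs / N
      = 2 * 16000 / 1024
      = 32000 / 1024
      = 31.25 Hz

31.25 Hz


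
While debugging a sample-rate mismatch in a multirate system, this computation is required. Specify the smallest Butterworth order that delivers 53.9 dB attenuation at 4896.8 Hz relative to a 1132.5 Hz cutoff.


Butterworth filter order formula:
n = log10(10^(A/10) - 1) / (2 * log10(f_stop/f_pass))
10^(53.9/10) - 1 = 245469.8916
f_stop/f_pass = 4896.8 / 1132.5 = 4.3239
n = 4.2383 -> ceil = 5

5


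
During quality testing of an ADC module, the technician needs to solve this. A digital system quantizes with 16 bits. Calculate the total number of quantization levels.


Number of quantization levels = 2^N
= 2^16
= 65536

65536


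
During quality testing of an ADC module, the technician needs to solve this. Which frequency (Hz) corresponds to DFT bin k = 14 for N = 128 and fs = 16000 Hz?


Frequency of DFT bin k:
f_k = k * fs / N
    = 14 * 16000 / 128
    = 224000 / 128
    = 1750.0 Hz

1750.0 Hz


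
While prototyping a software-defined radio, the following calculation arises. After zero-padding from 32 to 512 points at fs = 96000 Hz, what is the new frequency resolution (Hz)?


Frequency resolution after zero-padding:
N_padded = 32 * 16 = 512
df = fs / N_padded
   = 96000 / 512
   = 187.5 Hz

187.5 Hz


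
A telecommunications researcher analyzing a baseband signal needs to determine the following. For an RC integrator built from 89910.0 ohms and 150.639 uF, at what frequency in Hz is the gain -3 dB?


Cutoff frequency of a first-order RC filter:
fc = 1 / (2 * pi * R * C)
C = 150.639 uF = 0.000150639 F
fc = 1 / (2 * pi * 89910.0 * 0.000150639)
   = 1 / 85.099163286306
   = 0.011751 Hz

0.011751 Hz


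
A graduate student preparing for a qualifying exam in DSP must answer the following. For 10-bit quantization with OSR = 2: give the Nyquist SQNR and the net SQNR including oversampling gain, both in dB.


Step 1 — baseline SQNR at Nyquist:
SQNR_base = 6.02*N + 1.76
          = 6.02*10 + 1.76
          = 61.96 dB

Step 2 — oversampling processing gain:
G = 10*log10(OSR) = 10*log10(2) = 3.01 dB

Step 3 — total:
SQNR_total = 61.96 + 3.01 = 64.97 dB

Base SQNR = 61.96 dB; oversampled SQNR = 64.97 dB


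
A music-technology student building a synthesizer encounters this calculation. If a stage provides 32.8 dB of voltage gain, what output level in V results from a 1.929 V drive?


Output voltage from dB gain:
V_out = V_in * 10^(gain_dB / 20)
      = 1.929 * 10^(32.8 / 20)
      = 1.929 * 43.651583
      = 84.2039 V

84.2039 V


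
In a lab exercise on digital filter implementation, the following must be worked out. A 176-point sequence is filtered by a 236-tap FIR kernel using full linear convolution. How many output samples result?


Linear convolution output length:
L = N + M - 1
  = 176 + 236 - 1
  = 411 samples

411


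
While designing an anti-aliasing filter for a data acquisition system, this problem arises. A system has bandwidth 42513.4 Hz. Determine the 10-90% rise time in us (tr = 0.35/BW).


Rise time from bandwidth relationship:
tr = 0.35 / BW
   = 0.35 / 42513.4
   = 8.232698396e-06 s
   = 8.2327 us

8.2327 us


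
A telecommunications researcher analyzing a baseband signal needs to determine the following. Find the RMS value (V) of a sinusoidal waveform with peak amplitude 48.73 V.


RMS voltage for a sinusoidal waveform:
V_rms = V_peak / sqrt(2)
      = 48.73 / 1.414214
      = 34.457 V

34.457 V


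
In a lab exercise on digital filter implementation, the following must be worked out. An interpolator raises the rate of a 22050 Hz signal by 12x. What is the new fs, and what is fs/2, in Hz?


Step 1 — output sample rate after interpolation by L:
fs_out = L * fs_in = 12 * 22050 = 264600 Hz

Step 2 — Nyquist frequency of the output stream:
f_Nyq = fs_out / 2 = 264600 / 2 = 132300.0 Hz

fs_out = 264600 Hz; f_Nyquist = 132300.0 Hz


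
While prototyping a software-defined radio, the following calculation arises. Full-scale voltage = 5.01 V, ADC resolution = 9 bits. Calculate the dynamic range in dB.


Dynamic range from full-scale to LSB:
V_min = V_max / 2^bits = 5.01 / 2^9
DR = 20 * log10(V_max / V_min)
   = 20 * log10(2^9)
   = 20 * 9 * log10(2)
   = 54.19 dB

54.19 dB


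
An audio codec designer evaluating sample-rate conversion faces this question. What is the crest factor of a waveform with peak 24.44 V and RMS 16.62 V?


Crest factor is the ratio of peak to RMS:
CF = V_peak / V_rms
   = 24.44 / 16.62
   = 1.4705

1.4705


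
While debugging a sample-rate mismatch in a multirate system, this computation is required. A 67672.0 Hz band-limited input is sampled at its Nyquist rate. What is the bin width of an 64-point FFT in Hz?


Step 1 — Nyquist sampling rate:
fs = 2 * fmax = 2 * 67672.0 = 135344.0 Hz

Step 2 — DFT bin spacing:
df = fs / N = 135344.0 / 64 = 2114.75 Hz

2114.75 Hz


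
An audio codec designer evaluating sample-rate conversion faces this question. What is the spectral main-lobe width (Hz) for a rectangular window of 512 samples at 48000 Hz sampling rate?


Main lobe width for a rectangular window:
Width = 2 * fs / N
      = 2 * 48000 / 512
      = 96000 / 512
      = 187.5 Hz

187.5 Hz


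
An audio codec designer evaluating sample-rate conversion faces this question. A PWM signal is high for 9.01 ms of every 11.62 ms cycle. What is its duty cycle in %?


Duty cycle as a percentage:
DC = (t_on / T) * 100
   = (9.01 / 11.62) * 100
   = 0.775387 * 100
   = 77.54 %

77.54 %


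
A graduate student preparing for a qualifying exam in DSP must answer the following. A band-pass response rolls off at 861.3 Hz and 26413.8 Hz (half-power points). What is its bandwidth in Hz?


Bandwidth is the difference of -3dB frequencies:
BW = f_high - f_low
   = 26413.8 - 861.3
   = 25552.5 Hz

25552.5 Hz


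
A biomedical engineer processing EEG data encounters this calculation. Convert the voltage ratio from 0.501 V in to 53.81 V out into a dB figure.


Voltage gain in dB:
G = 20 * log10(Vout / Vin)
  = 20 * log10(53.81 / 0.501)
  = 20 * log10(107.40519)
  = 20 * 2.031025
  = 40.62 dB

40.62 dB


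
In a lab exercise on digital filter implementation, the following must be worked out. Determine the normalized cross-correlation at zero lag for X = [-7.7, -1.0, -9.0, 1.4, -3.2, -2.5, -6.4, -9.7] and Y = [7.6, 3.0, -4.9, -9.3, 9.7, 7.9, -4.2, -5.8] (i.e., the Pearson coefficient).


Pearson correlation coefficient (population):
r = cov(X,Y) / (std(X) * std(Y))
Mean X = -4.7625, Mean Y = 0.5
Cov(X,Y) = 2.62
Std(X) = 3.763953, Std(Y) = 6.919538
r = 0.1006

0.1006


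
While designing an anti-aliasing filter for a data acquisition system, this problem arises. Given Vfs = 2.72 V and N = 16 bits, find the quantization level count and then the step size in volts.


Step 1 — number of quantization levels:
L = 2^N = 2^16 = 65536

Step 2 — LSB step size:
delta = Vfs / L
      = 2.72 / 65536
      = 4.15e-05 V

Levels = 65536; step size = 4.15e-05 V


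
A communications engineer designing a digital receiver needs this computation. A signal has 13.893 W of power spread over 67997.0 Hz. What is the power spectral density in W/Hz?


Power spectral density:
PSD = P / BW
    = 13.893 / 67997.0
    = 0.00020432 W/Hz

0.00020432 W/Hz


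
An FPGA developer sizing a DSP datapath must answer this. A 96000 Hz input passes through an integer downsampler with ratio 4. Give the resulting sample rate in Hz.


Decimation reduces the sample rate:
fs_out = fs_in / M
       = 96000 / 4
       = 24000.0 Hz

24000.0 Hz


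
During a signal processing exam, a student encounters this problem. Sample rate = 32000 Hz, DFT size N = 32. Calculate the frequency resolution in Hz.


DFT frequency resolution:
df = fs / N
   = 32000 / 32
   = 1000.0 Hz

1000.0 Hz


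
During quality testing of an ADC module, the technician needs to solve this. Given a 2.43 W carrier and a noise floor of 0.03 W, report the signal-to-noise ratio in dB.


SNR in decibels:
SNR = 10 * log10(Ps / Pn)
    = 10 * log10(2.43 / 0.03)
    = 10 * log10(81.0)
    = 10 * 1.9085
    = 19.08 dB

19.08 dB


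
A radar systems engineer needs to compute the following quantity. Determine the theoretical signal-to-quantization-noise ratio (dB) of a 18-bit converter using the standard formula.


Theoretical SNR for a full-scale sinusoid:
SNR = 6.02 * N + 1.76
    = 6.02 * 18 + 1.76
    = 108.36 + 1.76
    = 110.12 dB

110.12 dB


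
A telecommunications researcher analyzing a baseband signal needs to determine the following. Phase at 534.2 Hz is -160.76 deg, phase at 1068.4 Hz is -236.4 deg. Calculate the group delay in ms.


Group delay from phase difference:
tau = -d(phi)/d(omega)
d(phi) = -75.64 deg = -1.320167 rad
d(omega) = 2*pi*(1068.4 - 534.2) = 3356.4776 rad/s
tau = -(-1.320167) / 3356.4776
    = 0.3933 ms

0.3933 ms


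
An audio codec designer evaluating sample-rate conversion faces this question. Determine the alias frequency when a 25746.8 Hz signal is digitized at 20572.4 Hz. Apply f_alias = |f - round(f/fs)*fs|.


Compute the nearest integer multiple of fs to the signal:
n = round(25746.8 / 20572.4) = 1
f_alias = |25746.8 - 1 * 20572.4|
        = |25746.8 - 20572.4|
        = 5174.4 Hz

5174.4


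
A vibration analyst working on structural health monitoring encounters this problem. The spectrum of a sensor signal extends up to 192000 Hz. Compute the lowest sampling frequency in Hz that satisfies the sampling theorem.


The Nyquist rate is twice the maximum frequency component.
fs_min = 2 * fmax
      = 2 * 192000
      = 384000 Hz

384000


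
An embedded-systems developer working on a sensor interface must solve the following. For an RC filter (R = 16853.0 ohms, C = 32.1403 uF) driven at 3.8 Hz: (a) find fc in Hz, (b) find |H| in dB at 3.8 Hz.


Step 1 — cutoff frequency:
fc = 1 / (2*pi*R*C)
C = 32.1403 uF = 3.21403e-05 F
fc = 1 / (2*pi*16853.0*3.21403e-05)
   = 0.293828 Hz

Step 2 — magnitude at f = 3.8 Hz:
|H(f)| = 1 / sqrt(1 + (f/fc)^2)
f/fc = 3.8 / 0.293828 = 12.932736
|H| = 1 / sqrt(1 + 167.25566) = 0.077093
|H|_dB = 20*log10(0.077093) = -22.26 dB

fc = 0.293828 Hz; |H(3.8 Hz)| = -22.26 dB


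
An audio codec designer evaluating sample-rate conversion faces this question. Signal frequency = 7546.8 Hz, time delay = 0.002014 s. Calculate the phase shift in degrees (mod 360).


Phase shift from frequency and time delay:
phi = 360 * f * t_delay
    = 360 * 7546.8 * 0.002014
    = 5471.73 degrees
    mod 360 = 71.73 degrees

71.73 degrees


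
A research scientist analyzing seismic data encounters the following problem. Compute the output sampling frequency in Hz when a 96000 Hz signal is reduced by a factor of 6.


Decimation reduces the sample rate:
fs_out = fs_in / M
       = 96000 / 6
       = 16000.0 Hz

16000.0 Hz


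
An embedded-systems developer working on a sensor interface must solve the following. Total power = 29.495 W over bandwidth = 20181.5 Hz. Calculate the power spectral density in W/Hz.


Power spectral density:
PSD = P / BW
    = 29.495 / 20181.5
    = 0.00146149 W/Hz

0.00146149 W/Hz


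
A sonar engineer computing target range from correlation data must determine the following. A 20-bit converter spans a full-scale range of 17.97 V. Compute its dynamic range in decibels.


Dynamic range from full-scale to LSB:
V_min = V_max / 2^bits = 17.97 / 2^20
DR = 20 * log10(V_max / V_min)
   = 20 * log10(2^20)
   = 20 * 20 * log10(2)
   = 120.41 dB

120.41 dB


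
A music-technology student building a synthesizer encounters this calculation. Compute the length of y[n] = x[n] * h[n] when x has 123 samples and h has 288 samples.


Linear convolution output length:
L = N + M - 1
  = 123 + 288 - 1
  = 410 samples

410


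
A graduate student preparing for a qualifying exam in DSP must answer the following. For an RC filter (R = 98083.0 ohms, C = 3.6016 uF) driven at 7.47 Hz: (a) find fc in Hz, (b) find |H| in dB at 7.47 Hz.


Step 1 — cutoff frequency:
fc = 1 / (2*pi*R*C)
C = 3.6016 uF = 3.6016e-06 F
fc = 1 / (2*pi*98083.0*3.6016e-06)
   = 0.450537 Hz

Step 2 — magnitude at f = 7.47 Hz:
|H(f)| = 1 / sqrt(1 + (f/fc)^2)
f/fc = 7.47 / 0.450537 = 16.580214
|H| = 1 / sqrt(1 + 274.903496) = 0.0602035
|H|_dB = 20*log10(0.0602035) = -24.41 dB

fc = 0.450537 Hz; |H(7.47 Hz)| = -24.41 dB


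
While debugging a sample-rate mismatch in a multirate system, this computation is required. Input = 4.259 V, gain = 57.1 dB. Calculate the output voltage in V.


Output voltage from dB gain:
V_out = V_in * 10^(gain_dB / 20)
      = 4.259 * 10^(57.1 / 20)
      = 4.259 * 716.14341
      = 3050.0548 V

3050.0548 V


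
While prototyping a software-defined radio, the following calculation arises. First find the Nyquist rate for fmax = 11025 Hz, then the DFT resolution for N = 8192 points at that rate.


Step 1 — Nyquist sampling rate:
fs = 2 * fmax = 2 * 11025 = 22050 Hz

Step 2 — DFT bin spacing:
df = fs / N = 22050 / 8192 = 2.6917 Hz

2.6917 Hz


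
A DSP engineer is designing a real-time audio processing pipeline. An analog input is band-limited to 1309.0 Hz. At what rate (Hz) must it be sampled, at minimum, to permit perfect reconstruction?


The Nyquist rate is twice the maximum frequency component.
fs_min = 2 * fmax
      = 2 * 1309.0
      = 2618.0 Hz

2618.0


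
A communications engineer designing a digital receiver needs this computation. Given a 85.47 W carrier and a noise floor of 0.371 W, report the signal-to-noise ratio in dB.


SNR in decibels:
SNR = 10 * log10(Ps / Pn)
    = 10 * log10(85.47 / 0.371)
    = 10 * log10(230.3774)
    = 10 * 2.3624
    = 23.62 dB

23.62 dB


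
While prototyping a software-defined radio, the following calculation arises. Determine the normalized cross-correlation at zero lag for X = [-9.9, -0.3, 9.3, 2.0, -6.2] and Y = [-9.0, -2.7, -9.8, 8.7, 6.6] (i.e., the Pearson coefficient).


Pearson correlation coefficient (population):
r = cov(X,Y) / (std(X) * std(Y))
Mean X = -1.02, Mean Y = -1.24
Cov(X,Y) = -6.2148
Std(X) = 6.660751, Std(Y) = 7.69275
r = -0.1213

-0.1213


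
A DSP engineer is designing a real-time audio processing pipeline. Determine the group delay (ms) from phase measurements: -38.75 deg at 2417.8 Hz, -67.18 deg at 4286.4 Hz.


Group delay from phase difference:
tau = -d(phi)/d(omega)
d(phi) = -28.43 deg = -0.496197 rad
d(omega) = 2*pi*(4286.4 - 2417.8) = 11740.7601 rad/s
tau = -(-0.496197) / 11740.7601
    = 0.0423 ms

0.0423 ms


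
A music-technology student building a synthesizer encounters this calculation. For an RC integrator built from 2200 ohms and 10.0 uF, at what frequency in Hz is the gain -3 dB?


Cutoff frequency of a first-order RC filter:
fc = 1 / (2 * pi * R * C)
C = 10.0 uF = 1e-05 F
fc = 1 / (2 * pi * 2200 * 1e-05)
   = 1 / 0.13823007675795
   = 7.234316 Hz

7.234316 Hz


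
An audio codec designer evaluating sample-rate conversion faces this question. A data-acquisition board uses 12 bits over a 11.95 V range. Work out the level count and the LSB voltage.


Step 1 — number of quantization levels:
L = 2^N = 2^12 = 4096

Step 2 — LSB step size:
delta = Vfs / L
      = 11.95 / 4096
      = 0.00291748 V

Levels = 4096; step size = 0.00291748 V
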